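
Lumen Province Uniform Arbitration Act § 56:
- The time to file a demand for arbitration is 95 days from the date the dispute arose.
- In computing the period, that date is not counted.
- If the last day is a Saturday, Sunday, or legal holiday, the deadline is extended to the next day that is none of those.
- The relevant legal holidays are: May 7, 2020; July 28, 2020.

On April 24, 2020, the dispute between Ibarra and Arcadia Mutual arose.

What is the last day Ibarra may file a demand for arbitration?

July 29, 2020

95 days after April 24, 2020 is July 28, 2020.
July 28, 2020 is a listed holiday. The next qualifying day is July 29, 2020.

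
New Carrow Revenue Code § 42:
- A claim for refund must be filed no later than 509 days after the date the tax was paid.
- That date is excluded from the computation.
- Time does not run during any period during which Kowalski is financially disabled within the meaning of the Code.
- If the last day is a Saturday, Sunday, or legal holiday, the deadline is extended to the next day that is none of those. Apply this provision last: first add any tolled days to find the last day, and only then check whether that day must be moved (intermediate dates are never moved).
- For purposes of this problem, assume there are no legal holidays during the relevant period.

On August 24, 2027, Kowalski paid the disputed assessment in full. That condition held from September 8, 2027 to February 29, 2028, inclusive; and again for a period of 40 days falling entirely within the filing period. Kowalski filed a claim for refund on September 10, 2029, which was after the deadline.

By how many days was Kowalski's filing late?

509 days after August 24, 2027 is January 14, 2029.
From September 8, 2027 through February 29, 2028 inclusive is 175 days; tolling adds 175 days: January 14, 2029 + 175 days = July 8, 2029.
Tolling adds 40 days: July 8, 2029 + 40 days = August 17, 2029.
August 17, 2029 is a Friday and not a legal holiday, so no extension applies.
The deadline is August 17, 2029; from August 17, 2029 to September 10, 2029 is 24 days.

24 days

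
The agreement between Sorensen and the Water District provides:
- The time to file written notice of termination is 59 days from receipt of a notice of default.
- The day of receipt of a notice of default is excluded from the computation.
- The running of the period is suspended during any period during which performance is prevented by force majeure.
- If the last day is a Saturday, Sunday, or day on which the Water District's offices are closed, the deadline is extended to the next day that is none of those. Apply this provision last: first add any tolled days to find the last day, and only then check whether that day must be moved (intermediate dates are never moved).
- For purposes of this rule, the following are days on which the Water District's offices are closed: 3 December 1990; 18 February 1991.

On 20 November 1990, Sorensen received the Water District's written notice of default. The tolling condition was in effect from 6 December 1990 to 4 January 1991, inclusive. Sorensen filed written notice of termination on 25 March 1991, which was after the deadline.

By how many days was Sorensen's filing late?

59 days after 20 November 1990 is January 18, 1991.
From December 6, 1990 through January 4, 1991 inclusive is 30 days; tolling adds 30 days: January 18, 1991 + 30 days = February 17, 1991.
February 17, 1991 is Sunday; February 18, 1991 is a listed holiday. The next qualifying day is February 19, 1991.
The deadline is February 19, 1991; from February 19, 1991 to March 25, 1991 is 34 days.

34 days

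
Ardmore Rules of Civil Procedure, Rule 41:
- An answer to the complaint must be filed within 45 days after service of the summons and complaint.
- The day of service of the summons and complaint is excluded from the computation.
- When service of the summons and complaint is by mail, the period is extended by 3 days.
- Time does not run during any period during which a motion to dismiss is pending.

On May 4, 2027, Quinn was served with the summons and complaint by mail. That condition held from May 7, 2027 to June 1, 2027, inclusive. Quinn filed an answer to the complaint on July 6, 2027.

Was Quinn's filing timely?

Yes

45 days after May 4, 2027 is June 18, 2027.
Service was by mail, adding 3 days: June 18, 2027 + 3 days = June 21, 2027.
From May 7, 2027 through June 1, 2027 inclusive is 26 days; tolling adds 26 days: June 21, 2027 + 26 days = July 17, 2027.
The deadline is July 17, 2027; the filing on July 6, 2027 is on or before that date.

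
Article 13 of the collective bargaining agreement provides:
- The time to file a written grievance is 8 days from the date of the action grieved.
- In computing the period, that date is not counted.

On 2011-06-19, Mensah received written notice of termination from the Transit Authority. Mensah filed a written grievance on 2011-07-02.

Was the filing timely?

8 days after 2011-06-19 is June 27, 2011.
The deadline is June 27, 2011; the filing on July 2, 2011 is after that date.

No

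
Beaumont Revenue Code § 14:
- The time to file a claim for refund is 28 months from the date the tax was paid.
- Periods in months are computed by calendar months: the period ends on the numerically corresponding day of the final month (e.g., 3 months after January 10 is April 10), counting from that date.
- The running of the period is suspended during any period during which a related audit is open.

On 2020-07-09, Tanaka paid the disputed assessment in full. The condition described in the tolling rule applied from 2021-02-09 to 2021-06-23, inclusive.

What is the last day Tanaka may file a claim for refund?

28 months after 2020-07-09 is November 9, 2022.
From February 9, 2021 through June 23, 2021 inclusive is 135 days; tolling adds 135 days: November 9, 2022 + 135 days = March 24, 2023.

March 24, 2023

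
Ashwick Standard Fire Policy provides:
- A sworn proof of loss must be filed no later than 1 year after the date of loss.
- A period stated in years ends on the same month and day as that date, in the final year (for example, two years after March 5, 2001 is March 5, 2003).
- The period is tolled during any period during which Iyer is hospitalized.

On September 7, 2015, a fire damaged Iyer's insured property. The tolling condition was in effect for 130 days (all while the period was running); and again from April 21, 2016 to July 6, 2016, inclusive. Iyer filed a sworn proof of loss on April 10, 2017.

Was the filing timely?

1 year after September 7, 2015 is September 7, 2016.
Tolling adds 130 days: September 7, 2016 + 130 days = January 15, 2017.
From April 21, 2016 through July 6, 2016 inclusive is 77 days; tolling adds 77 days: January 15, 2017 + 77 days = April 2, 2017.
The deadline is April 2, 2017; the filing on April 10, 2017 is after that date.

No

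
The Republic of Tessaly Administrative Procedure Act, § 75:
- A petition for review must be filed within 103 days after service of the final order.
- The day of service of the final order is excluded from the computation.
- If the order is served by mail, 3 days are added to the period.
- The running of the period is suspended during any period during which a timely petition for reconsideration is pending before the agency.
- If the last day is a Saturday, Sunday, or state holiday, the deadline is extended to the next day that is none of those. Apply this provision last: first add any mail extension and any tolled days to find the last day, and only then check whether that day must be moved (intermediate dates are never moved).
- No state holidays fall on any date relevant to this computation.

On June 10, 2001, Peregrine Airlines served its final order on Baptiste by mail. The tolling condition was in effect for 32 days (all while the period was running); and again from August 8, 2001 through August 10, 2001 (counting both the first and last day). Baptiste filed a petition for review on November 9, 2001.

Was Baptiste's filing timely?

103 days after June 10, 2001 is September 21, 2001.
Service was by mail, adding 3 days: September 21, 2001 + 3 days = September 24, 2001.
Tolling adds 32 days: September 24, 2001 + 32 days = October 26, 2001.
From August 8, 2001 through August 10, 2001 inclusive is 3 days; tolling adds 3 days: October 26, 2001 + 3 days = October 29, 2001.
October 29, 2001 is a Monday and not a state holiday, so no extension applies.
The deadline is October 29, 2001; the filing on November 9, 2001 is after that date.

No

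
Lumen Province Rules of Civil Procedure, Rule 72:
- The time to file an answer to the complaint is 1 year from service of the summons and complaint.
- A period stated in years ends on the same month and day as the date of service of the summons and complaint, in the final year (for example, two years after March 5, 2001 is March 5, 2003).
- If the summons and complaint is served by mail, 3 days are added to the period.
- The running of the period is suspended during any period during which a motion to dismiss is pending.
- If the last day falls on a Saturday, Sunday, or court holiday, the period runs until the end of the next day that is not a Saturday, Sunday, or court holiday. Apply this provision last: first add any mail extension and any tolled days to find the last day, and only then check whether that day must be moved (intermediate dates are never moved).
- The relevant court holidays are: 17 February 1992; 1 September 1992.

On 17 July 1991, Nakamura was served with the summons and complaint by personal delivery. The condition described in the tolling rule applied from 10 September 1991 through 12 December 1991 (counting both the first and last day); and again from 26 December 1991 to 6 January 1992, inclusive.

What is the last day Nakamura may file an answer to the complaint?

1 year after 17 July 1991 is July 17, 1992.
Service was not by mail, so no mail extension applies.
From September 10, 1991 through December 12, 1991 inclusive is 94 days; tolling adds 94 days: July 17, 1992 + 94 days = October 19, 1992.
From December 26, 1991 through January 6, 1992 inclusive is 12 days; tolling adds 12 days: October 19, 1992 + 12 days = October 31, 1992.
October 31, 1992 is Saturday; November 1, 1992 is Sunday. The next qualifying day is November 2, 1992.

November 2, 1992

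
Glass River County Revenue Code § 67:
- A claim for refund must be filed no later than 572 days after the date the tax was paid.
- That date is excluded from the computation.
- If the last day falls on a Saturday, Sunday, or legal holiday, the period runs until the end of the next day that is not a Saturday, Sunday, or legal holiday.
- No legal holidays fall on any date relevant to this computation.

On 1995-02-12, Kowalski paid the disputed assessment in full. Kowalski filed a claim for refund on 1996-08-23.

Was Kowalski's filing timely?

572 days after 1995-02-12 is September 6, 1996.
September 6, 1996 is a Friday and not a legal holiday, so no extension applies.
The deadline is September 6, 1996; the filing on August 23, 1996 is on or before that date.

Yes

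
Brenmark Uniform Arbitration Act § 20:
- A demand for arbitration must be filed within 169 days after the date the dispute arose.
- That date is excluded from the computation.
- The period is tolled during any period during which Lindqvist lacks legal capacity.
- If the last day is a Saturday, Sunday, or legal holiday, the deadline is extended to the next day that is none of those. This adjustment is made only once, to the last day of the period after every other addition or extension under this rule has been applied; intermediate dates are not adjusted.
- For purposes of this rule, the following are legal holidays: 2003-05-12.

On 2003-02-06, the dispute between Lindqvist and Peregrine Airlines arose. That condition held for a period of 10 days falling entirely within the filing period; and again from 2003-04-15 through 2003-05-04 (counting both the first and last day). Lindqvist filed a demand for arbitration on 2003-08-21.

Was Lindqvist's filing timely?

169 days after 2003-02-06 is July 25, 2003.
Tolling adds 10 days: July 25, 2003 + 10 days = August 4, 2003.
From April 15, 2003 through May 4, 2003 inclusive is 20 days; tolling adds 20 days: August 4, 2003 + 20 days = August 24, 2003.
August 24, 2003 is Sunday. The next qualifying day is August 25, 2003.
The deadline is August 25, 2003; the filing on August 21, 2003 is on or before that date.

Yes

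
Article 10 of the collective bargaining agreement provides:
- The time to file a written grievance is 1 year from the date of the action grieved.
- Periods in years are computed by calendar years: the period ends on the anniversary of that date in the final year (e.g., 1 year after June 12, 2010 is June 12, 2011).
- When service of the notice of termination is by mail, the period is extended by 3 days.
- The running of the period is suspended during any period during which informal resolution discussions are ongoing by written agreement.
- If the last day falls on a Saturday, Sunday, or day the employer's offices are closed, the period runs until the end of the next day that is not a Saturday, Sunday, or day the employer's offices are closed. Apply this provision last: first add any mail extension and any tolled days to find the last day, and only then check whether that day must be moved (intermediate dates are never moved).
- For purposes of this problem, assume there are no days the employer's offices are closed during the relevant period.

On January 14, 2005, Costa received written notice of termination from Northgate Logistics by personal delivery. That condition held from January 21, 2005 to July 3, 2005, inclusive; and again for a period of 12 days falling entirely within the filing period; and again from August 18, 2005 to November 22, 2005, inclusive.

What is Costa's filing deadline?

October 16, 2006

1 year after January 14, 2005 is January 14, 2006.
Service was not by mail, so no mail extension applies.
From January 21, 2005 through July 3, 2005 inclusive is 164 days; tolling adds 164 days: January 14, 2006 + 164 days = June 27, 2006.
Tolling adds 12 days: June 27, 2006 + 12 days = July 9, 2006.
From August 18, 2005 through November 22, 2005 inclusive is 97 days; tolling adds 97 days: July 9, 2006 + 97 days = October 14, 2006.
October 14, 2006 is Saturday; October 15, 2006 is Sunday. The next qualifying day is October 16, 2006.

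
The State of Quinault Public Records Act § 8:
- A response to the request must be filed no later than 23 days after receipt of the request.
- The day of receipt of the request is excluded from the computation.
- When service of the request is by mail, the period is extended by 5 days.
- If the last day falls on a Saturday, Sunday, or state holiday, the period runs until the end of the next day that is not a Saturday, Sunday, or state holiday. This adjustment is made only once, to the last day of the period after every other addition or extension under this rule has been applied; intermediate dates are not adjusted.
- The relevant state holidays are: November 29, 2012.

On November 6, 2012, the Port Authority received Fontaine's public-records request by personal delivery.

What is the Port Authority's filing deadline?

23 days after November 6, 2012 is November 29, 2012.
Service was not by mail, so no mail extension applies.
November 29, 2012 is a listed holiday. The next qualifying day is November 30, 2012.

November 30, 2012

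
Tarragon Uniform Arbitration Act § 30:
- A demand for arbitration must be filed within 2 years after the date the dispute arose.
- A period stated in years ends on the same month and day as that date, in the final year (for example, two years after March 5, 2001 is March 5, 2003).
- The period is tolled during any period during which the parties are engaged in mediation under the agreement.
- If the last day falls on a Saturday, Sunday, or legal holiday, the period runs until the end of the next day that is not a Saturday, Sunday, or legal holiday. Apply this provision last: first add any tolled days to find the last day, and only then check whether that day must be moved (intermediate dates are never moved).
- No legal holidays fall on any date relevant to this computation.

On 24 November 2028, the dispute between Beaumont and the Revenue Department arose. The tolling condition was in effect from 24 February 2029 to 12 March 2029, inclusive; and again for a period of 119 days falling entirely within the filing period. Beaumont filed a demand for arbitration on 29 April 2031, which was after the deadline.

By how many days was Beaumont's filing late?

2 years after 24 November 2028 is November 24, 2030.
From February 24, 2029 through March 12, 2029 inclusive is 17 days; tolling adds 17 days: November 24, 2030 + 17 days = December 11, 2030.
Tolling adds 119 days: December 11, 2030 + 119 days = April 9, 2031.
April 9, 2031 is a Wednesday and not a legal holiday, so no extension applies.
The deadline is April 9, 2031; from April 9, 2031 to April 29, 2031 is 20 days.

20 days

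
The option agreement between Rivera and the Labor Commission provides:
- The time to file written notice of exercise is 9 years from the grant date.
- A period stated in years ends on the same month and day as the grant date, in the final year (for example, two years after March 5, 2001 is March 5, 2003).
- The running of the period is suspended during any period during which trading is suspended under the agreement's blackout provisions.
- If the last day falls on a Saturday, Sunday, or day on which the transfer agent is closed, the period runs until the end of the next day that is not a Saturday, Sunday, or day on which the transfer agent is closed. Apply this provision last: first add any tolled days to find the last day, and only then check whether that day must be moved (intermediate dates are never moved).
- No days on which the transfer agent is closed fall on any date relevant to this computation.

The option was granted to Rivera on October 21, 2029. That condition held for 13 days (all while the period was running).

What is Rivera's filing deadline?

9 years after October 21, 2029 is October 21, 2038.
Tolling adds 13 days: October 21, 2038 + 13 days = November 3, 2038.
November 3, 2038 is a Wednesday and not a day on which the transfer agent is closed, so no extension applies.

November 3, 2038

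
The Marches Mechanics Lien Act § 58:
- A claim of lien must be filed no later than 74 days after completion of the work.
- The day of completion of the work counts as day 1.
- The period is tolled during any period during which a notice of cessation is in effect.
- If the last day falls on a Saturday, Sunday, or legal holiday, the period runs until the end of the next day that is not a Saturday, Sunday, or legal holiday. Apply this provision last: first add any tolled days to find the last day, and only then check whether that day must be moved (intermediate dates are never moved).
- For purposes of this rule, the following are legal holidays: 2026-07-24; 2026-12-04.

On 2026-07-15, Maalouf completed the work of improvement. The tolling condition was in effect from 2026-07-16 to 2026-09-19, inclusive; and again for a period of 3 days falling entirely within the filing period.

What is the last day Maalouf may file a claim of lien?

December 7, 2026

Counting 2026-07-15 as day 1, day 74 is September 26, 2026.
From July 16, 2026 through September 19, 2026 inclusive is 66 days; tolling adds 66 days: September 26, 2026 + 66 days = December 1, 2026.
Tolling adds 3 days: December 1, 2026 + 3 days = December 4, 2026.
December 4, 2026 is a listed holiday; December 5, 2026 is Saturday; December 6, 2026 is Sunday. The next qualifying day is December 7, 2026.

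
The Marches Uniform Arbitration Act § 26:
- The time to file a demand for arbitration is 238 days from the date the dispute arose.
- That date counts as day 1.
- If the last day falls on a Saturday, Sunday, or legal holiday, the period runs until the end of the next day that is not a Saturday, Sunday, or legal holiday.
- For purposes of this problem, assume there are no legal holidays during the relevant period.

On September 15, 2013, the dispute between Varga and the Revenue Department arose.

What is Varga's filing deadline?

May 12, 2014

Counting September 15, 2013 as day 1, day 238 is May 10, 2014.
May 10, 2014 is Saturday; May 11, 2014 is Sunday. The next qualifying day is May 12, 2014.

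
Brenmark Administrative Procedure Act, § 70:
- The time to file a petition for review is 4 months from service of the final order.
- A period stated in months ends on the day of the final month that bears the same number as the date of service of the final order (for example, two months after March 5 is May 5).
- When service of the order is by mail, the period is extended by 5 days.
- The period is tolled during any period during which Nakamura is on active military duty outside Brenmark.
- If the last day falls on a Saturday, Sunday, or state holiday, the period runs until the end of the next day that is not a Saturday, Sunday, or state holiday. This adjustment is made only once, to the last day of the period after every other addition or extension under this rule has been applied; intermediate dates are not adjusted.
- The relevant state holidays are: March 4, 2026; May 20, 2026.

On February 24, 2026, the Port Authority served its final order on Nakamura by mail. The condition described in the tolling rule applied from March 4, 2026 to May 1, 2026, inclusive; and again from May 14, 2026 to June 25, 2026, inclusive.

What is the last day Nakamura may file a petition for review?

October 9, 2026

4 months after February 24, 2026 is June 24, 2026.
Service was by mail, adding 5 days: June 24, 2026 + 5 days = June 29, 2026.
From March 4, 2026 through May 1, 2026 inclusive is 59 days; tolling adds 59 days: June 29, 2026 + 59 days = August 27, 2026.
From May 14, 2026 through June 25, 2026 inclusive is 43 days; tolling adds 43 days: August 27, 2026 + 43 days = October 9, 2026.
October 9, 2026 is a Friday and not a state holiday, so no extension applies.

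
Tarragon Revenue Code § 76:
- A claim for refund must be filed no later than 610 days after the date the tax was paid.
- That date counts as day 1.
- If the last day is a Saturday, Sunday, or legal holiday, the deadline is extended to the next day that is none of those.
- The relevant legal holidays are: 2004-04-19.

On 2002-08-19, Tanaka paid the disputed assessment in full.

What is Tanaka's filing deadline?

Counting 2002-08-19 as day 1, day 610 is April 19, 2004.
April 19, 2004 is a listed holiday. The next qualifying day is April 20, 2004.

April 20, 2004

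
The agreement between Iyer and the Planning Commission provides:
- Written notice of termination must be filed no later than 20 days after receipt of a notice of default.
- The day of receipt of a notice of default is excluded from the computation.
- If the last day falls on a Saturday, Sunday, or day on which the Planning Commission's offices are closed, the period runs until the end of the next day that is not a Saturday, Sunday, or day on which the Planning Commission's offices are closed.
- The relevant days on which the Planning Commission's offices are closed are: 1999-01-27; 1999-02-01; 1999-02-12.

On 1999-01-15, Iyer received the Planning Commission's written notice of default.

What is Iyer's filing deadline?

20 days after 1999-01-15 is February 4, 1999.
February 4, 1999 is a Thursday and not a day on which the Planning Commission's offices are closed, so no extension applies.

February 4, 1999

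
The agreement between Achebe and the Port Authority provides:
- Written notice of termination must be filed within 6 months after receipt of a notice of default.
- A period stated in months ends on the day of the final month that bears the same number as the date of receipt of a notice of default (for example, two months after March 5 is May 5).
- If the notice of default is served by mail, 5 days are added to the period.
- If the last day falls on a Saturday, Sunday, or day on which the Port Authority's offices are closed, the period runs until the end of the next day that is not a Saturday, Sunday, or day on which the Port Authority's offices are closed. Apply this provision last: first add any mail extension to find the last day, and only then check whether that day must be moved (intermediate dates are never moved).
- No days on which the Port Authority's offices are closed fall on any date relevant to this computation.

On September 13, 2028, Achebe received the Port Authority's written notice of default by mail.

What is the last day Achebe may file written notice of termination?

6 months after September 13, 2028 is March 13, 2029.
Service was by mail, adding 5 days: March 13, 2029 + 5 days = March 18, 2029.
March 18, 2029 is Sunday. The next qualifying day is March 19, 2029.

March 19, 2029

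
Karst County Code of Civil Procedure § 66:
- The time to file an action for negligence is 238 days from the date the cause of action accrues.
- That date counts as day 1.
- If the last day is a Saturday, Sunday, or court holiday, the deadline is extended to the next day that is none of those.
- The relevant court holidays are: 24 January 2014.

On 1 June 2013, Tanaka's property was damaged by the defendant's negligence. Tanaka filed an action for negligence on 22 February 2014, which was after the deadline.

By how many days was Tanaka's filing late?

26 days

Counting 1 June 2013 as day 1, day 238 is January 24, 2014.
January 24, 2014 is a listed holiday; January 25, 2014 is Saturday; January 26, 2014 is Sunday. The next qualifying day is January 27, 2014.
The deadline is January 27, 2014; from January 27, 2014 to February 22, 2014 is 26 days.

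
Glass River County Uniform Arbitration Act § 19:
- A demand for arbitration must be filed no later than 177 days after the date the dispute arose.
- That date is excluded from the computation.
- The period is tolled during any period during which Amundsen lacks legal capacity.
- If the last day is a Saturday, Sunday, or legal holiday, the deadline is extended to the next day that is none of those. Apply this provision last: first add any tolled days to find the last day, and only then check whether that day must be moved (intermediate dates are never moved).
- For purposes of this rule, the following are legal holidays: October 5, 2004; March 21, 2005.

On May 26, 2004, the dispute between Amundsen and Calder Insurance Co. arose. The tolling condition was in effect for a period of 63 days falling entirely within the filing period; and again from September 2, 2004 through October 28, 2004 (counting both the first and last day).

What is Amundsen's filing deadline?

177 days after May 26, 2004 is November 19, 2004.
Tolling adds 63 days: November 19, 2004 + 63 days = January 21, 2005.
From September 2, 2004 through October 28, 2004 inclusive is 57 days; tolling adds 57 days: January 21, 2005 + 57 days = March 19, 2005.
March 19, 2005 is Saturday; March 20, 2005 is Sunday; March 21, 2005 is a listed holiday. The next qualifying day is March 22, 2005.

March 22, 2005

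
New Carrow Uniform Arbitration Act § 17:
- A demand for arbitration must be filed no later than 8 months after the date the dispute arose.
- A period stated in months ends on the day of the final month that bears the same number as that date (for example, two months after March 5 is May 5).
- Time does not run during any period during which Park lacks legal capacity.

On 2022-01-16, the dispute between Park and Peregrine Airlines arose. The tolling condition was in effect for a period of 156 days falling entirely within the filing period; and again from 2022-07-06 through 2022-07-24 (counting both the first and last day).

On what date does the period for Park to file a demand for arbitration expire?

March 10, 2023

8 months after 2022-01-16 is September 16, 2022.
Tolling adds 156 days: September 16, 2022 + 156 days = February 19, 2023.
From July 6, 2022 through July 24, 2022 inclusive is 19 days; tolling adds 19 days: February 19, 2023 + 19 days = March 10, 2023.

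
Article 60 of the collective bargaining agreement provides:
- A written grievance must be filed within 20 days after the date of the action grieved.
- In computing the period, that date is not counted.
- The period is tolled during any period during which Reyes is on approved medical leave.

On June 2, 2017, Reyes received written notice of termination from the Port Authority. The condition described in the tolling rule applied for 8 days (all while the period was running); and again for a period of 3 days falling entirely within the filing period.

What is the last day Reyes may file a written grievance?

July 3, 2017

20 days after June 2, 2017 is June 22, 2017.
Tolling adds 8 days: June 22, 2017 + 8 days = June 30, 2017.
Tolling adds 3 days: June 30, 2017 + 3 days = July 3, 2017.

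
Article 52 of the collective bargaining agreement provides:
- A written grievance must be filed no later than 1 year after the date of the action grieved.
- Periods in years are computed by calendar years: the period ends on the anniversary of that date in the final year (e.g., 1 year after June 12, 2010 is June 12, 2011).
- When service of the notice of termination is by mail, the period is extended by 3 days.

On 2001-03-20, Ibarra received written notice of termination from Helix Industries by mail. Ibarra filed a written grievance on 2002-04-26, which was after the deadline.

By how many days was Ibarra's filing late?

1 year after 2001-03-20 is March 20, 2002.
Service was by mail, adding 3 days: March 20, 2002 + 3 days = March 23, 2002.
The deadline is March 23, 2002; from March 23, 2002 to April 26, 2002 is 34 days.

34 days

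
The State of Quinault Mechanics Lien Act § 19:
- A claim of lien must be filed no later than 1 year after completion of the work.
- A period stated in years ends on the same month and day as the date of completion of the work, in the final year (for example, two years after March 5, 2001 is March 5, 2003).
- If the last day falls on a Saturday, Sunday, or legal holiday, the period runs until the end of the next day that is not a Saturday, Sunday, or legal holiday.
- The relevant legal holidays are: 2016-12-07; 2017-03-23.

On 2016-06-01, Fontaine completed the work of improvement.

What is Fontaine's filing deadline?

June 1, 2017

1 year after 2016-06-01 is June 1, 2017.
June 1, 2017 is a Thursday and not a legal holiday, so no extension applies.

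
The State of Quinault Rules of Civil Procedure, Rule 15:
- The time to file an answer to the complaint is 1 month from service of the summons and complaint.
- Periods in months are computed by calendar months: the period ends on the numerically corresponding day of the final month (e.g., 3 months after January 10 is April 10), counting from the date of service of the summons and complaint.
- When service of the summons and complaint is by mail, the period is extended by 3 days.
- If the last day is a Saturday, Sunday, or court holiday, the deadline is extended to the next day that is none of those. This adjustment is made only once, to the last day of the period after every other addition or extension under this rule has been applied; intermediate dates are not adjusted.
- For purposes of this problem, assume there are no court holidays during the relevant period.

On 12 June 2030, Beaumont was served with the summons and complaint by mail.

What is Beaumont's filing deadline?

1 month after 12 June 2030 is July 12, 2030.
Service was by mail, adding 3 days: July 12, 2030 + 3 days = July 15, 2030.
July 15, 2030 is a Monday and not a court holiday, so no extension applies.

July 15, 2030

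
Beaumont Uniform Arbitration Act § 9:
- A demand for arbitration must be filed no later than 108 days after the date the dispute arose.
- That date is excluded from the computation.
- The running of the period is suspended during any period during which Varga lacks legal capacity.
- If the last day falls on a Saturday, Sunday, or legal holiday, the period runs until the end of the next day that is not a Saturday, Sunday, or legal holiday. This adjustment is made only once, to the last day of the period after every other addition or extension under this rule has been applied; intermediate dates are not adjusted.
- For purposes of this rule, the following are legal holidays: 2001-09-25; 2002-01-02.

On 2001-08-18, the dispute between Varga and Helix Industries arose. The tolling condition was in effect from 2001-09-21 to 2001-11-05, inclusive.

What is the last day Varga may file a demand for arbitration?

108 days after 2001-08-18 is December 4, 2001.
From September 21, 2001 through November 5, 2001 inclusive is 46 days; tolling adds 46 days: December 4, 2001 + 46 days = January 19, 2002.
January 19, 2002 is Saturday; January 20, 2002 is Sunday. The next qualifying day is January 21, 2002.

January 21, 2002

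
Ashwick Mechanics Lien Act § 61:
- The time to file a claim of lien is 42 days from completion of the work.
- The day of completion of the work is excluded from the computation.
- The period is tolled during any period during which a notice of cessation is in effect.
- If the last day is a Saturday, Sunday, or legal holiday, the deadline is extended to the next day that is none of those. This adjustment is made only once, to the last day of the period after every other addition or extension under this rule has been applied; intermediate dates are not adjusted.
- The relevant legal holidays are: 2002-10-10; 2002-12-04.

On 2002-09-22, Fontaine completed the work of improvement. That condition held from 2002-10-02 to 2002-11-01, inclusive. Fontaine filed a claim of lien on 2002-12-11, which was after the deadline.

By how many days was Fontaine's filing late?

6 days

42 days after 2002-09-22 is November 3, 2002.
From October 2, 2002 through November 1, 2002 inclusive is 31 days; tolling adds 31 days: November 3, 2002 + 31 days = December 4, 2002.
December 4, 2002 is a listed holiday. The next qualifying day is December 5, 2002.
The deadline is December 5, 2002; from December 5, 2002 to December 11, 2002 is 6 days.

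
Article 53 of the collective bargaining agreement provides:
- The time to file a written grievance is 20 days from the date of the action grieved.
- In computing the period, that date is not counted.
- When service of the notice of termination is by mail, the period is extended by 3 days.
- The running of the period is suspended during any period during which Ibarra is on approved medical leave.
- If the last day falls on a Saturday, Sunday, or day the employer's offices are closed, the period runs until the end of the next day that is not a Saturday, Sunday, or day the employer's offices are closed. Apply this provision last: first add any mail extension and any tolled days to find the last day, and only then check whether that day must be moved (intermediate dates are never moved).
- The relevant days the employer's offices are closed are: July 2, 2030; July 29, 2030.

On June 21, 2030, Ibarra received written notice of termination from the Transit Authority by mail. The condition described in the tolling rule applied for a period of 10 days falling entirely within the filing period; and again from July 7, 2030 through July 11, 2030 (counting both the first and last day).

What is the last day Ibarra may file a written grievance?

20 days after June 21, 2030 is July 11, 2030.
Service was by mail, adding 3 days: July 11, 2030 + 3 days = July 14, 2030.
Tolling adds 10 days: July 14, 2030 + 10 days = July 24, 2030.
From July 7, 2030 through July 11, 2030 inclusive is 5 days; tolling adds 5 days: July 24, 2030 + 5 days = July 29, 2030.
July 29, 2030 is a listed holiday. The next qualifying day is July 30, 2030.

July 30, 2030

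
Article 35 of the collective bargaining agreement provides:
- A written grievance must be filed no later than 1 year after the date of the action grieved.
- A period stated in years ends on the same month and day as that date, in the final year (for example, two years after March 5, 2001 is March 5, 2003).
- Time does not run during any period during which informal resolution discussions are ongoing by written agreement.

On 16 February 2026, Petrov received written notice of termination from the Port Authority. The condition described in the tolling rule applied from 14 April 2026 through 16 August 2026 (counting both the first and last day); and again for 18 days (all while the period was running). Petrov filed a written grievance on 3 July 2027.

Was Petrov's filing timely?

1 year after 16 February 2026 is February 16, 2027.
From April 14, 2026 through August 16, 2026 inclusive is 125 days; tolling adds 125 days: February 16, 2027 + 125 days = June 21, 2027.
Tolling adds 18 days: June 21, 2027 + 18 days = July 9, 2027.
The deadline is July 9, 2027; the filing on July 3, 2027 is on or before that date.

Yes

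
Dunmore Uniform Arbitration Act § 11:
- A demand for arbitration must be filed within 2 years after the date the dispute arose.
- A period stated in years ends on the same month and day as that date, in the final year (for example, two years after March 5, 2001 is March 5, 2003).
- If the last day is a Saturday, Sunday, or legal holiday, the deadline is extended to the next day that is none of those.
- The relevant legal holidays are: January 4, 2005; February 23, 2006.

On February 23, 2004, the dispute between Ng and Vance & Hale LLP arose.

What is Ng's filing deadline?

2 years after February 23, 2004 is February 23, 2006.
February 23, 2006 is a listed holiday. The next qualifying day is February 24, 2006.

February 24, 2006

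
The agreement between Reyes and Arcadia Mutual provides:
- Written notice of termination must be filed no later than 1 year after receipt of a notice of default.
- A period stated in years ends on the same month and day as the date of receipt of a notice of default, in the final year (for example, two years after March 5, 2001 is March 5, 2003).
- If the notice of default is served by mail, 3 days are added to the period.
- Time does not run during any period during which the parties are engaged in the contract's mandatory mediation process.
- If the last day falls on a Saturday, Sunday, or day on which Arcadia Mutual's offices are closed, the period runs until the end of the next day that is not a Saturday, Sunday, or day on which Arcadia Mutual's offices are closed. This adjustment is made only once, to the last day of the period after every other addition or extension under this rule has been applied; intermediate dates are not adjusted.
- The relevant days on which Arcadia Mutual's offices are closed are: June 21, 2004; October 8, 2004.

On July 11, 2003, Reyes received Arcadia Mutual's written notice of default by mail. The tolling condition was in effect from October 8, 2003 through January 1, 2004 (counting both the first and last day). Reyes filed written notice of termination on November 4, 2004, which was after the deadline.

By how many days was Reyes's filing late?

1 year after July 11, 2003 is July 11, 2004.
Service was by mail, adding 3 days: July 11, 2004 + 3 days = July 14, 2004.
From October 8, 2003 through January 1, 2004 inclusive is 86 days; tolling adds 86 days: July 14, 2004 + 86 days = October 8, 2004.
October 8, 2004 is a listed holiday; October 9, 2004 is Saturday; October 10, 2004 is Sunday. The next qualifying day is October 11, 2004.
The deadline is October 11, 2004; from October 11, 2004 to November 4, 2004 is 24 days.

24 days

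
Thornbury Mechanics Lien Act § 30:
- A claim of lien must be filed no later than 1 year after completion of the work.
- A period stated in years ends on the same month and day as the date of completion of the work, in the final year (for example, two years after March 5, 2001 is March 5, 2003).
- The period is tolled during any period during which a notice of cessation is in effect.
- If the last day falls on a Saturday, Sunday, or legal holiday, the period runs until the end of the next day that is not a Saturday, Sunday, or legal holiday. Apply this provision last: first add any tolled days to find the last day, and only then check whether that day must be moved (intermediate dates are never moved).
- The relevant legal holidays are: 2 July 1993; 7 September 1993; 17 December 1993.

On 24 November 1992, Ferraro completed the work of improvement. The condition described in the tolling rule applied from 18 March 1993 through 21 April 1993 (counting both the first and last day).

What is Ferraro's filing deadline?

1 year after 24 November 1992 is November 24, 1993.
From March 18, 1993 through April 21, 1993 inclusive is 35 days; tolling adds 35 days: November 24, 1993 + 35 days = December 29, 1993.
December 29, 1993 is a Wednesday and not a legal holiday, so no extension applies.

December 29, 1993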